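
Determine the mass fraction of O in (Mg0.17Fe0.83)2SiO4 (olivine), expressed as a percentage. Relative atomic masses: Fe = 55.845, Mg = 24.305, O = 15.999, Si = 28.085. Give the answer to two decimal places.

33.15 weight percent

Molar mass of (Mg0.17Fe0.83)2SiO4: 0.34×24.305 + 1.66×55.845 + 1×28.085 + 4×15.999 = 193.047 g/mol.
Mass of O per formula unit: 4 × 15.999 = 63.996 g.
Weight fraction O = 63.996 / 193.047 = 0.3315.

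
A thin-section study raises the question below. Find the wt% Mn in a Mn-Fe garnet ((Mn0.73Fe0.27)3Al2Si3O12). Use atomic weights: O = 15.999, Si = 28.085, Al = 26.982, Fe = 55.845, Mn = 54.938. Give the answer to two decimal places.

M((Mn0.73Fe0.27)3Al2Si3O12) = 495.756 g/mol.
Mn contributes 2.19 × 54.938 = 120.314 g per mole.
120.314/495.756 = 0.2427 → 24.27%.

24.27 weight percent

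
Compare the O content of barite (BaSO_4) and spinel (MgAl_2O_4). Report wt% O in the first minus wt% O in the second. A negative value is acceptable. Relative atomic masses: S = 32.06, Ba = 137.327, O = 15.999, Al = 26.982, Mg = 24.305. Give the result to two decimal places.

First mineral: 63.996 g O in 233.383 g formula = 27.42 wt% O.
Second mineral: 63.996 g O in 142.265 g formula = 44.98 wt% O.
27.42% − 44.98% gives a difference of -17.56 percentage points.

-17.56 percentage points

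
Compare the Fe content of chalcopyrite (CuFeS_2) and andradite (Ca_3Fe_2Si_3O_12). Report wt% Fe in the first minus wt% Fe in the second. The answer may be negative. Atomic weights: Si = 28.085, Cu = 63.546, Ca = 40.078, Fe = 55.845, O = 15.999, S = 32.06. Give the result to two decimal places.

8.45 percentage points

M(CuFeS_2) = 183.511 g/mol, so wt% Fe = 55.845/183.511 × 100 = 30.43%.
M(Ca_3Fe_2Si_3O_12) = 508.167 g/mol, so wt% Fe = 111.690/508.167 × 100 = 21.98%.
30.43 − 21.98 = 8.45 pp.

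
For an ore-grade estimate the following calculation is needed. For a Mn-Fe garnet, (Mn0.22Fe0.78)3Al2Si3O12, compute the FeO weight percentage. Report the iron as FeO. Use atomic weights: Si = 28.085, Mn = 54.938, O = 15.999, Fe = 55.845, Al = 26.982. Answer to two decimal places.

33.82 wt%

M((Mn0.22Fe0.78)3Al2Si3O12) = 497.143 g/mol; M(FeO) = 71.844 g/mol.
Moles FeO per formula unit = 2.34 Fe ÷ 1 = 2.3400.
FeO fraction = (2.3400 × 71.844) / 497.143 = 168.115/497.143 = 0.3382.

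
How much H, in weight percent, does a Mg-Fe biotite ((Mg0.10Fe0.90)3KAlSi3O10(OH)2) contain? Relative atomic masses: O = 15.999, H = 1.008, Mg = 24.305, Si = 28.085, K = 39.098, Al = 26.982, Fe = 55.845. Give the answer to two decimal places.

0.40 weight percent

Formula mass = 0.30×24.305 + 2.70×55.845 + 1×39.098 + 1×26.982 + 3×28.085 + 12×15.999 + 2×1.008 = 502.412 g/mol, of which 2.016 g is H.
So H makes up 2.016/502.412 = 0.0040 of the mass, i.e. 0.40%.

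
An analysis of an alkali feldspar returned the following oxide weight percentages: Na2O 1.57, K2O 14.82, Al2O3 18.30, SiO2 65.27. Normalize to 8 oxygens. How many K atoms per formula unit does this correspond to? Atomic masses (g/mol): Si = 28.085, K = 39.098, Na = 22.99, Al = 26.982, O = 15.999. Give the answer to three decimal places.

0.870 K apfu

Na2O (M=61.979): mol = 0.02533; Na = 0.05066, O = 0.02533.
K2O (M=94.195): mol = 0.15733; K = 0.31466, O = 0.15733.
Al2O3 (M=101.961): mol = 0.17948; Al = 0.35896, O = 0.53844.
SiO2 (M=60.083): mol = 1.08633; Si = 1.08633, O = 2.17266.
ΣO = 2.89376; factor = 8/ΣO = 2.76457.
K apfu = 0.31466 × 2.76457 = 0.870.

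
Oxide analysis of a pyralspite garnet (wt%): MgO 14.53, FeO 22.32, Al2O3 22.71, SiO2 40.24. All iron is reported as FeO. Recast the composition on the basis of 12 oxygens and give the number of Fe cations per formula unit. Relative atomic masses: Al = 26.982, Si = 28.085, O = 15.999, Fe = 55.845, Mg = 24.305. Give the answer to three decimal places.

1.392 Fe apfu

14.53 wt% MgO ÷ 40.304 g/mol = 0.36051 mol, giving 0.36051 Mg and 0.36051 O.
22.32 wt% FeO ÷ 71.844 g/mol = 0.31067 mol, giving 0.31067 Fe and 0.31067 O.
22.71 wt% Al2O3 ÷ 101.961 g/mol = 0.22273 mol, giving 0.44546 Al and 0.66819 O.
40.24 wt% SiO2 ÷ 60.083 g/mol = 0.66974 mol, giving 0.66974 Si and 1.33948 O.
Oxygen sums to 2.67885; scaling by 12/2.67885 = 4.47953 puts the formula on 12 O.
Fe: 0.31067 × 4.47953 = 1.392 atoms per formula unit.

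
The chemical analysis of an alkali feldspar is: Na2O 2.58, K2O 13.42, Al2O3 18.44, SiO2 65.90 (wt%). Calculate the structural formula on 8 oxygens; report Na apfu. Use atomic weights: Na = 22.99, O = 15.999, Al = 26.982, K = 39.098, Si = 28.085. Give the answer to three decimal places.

Na2O: 2.58/61.979 = 0.04163 mol → 0.08326 mol Na, 0.04163 mol O.
K2O: 13.42/94.195 = 0.14247 mol → 0.28494 mol K, 0.14247 mol O.
Al2O3: 18.44/101.961 = 0.18085 mol → 0.36170 mol Al, 0.54255 mol O.
SiO2: 65.90/60.083 = 1.09682 mol → 1.09682 mol Si, 2.19364 mol O.
Total oxygen = 2.92029 mol. Normalization factor = 8/2.92029 = 2.73945.
Na per 8 O = 0.08326 × 2.73945 = 0.228.

0.228 Na apfu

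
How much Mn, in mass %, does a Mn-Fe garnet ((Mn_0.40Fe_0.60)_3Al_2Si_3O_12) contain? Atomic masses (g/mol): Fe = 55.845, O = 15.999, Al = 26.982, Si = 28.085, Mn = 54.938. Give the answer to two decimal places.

Formula mass = 1.20·54.938 + 1.80·55.845 + 2·26.982 + 3·28.085 + 12·15.999 = 496.654 g/mol, of which 65.926 g is Mn.
So Mn makes up 65.926/496.654 = 0.1327 of the mass, i.e. 13.27%.

13.27 mass %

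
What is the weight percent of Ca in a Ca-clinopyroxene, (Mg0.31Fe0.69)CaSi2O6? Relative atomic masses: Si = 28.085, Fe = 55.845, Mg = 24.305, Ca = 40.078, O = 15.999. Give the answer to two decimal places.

16.82 mass %

Formula mass = 0.31*24.305 + 0.69*55.845 + 1*40.078 + 2*28.085 + 6*15.999 = 238.310 g/mol, of which 40.078 g is Ca.
So Ca makes up 40.078/238.310 = 0.1682 of the mass, i.e. 16.82%.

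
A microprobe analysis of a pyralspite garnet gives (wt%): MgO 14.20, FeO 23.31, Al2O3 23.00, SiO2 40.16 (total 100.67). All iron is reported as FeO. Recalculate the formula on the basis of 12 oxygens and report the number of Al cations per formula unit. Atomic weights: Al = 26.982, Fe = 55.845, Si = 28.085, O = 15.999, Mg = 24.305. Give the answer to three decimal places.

2.012 Al apfu

MgO (M=40.304): mol = 0.35232; Mg = 0.35232, O = 0.35232.
FeO (M=71.844): mol = 0.32445; Fe = 0.32445, O = 0.32445.
Al2O3 (M=101.961): mol = 0.22558; Al = 0.45116, O = 0.67674.
SiO2 (M=60.083): mol = 0.66841; Si = 0.66841, O = 1.33682.
ΣO = 2.69033; factor = 12/ΣO = 4.46042.
Al apfu = 0.45116 × 4.46042 = 2.012.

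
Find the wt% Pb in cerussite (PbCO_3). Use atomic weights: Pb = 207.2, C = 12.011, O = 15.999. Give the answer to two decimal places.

Formula mass = 1×207.2 + 1×12.011 + 3×15.999 = 267.208 g/mol, of which 207.200 g is Pb.
So Pb makes up 207.200/267.208 = 0.7754 of the mass, i.e. 77.54%.

77.54 mass %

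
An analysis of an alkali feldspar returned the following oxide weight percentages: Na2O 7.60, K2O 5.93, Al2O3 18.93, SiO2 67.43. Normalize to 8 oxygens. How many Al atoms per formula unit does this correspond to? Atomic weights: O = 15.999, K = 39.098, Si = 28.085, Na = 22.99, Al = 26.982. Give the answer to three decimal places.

0.994 Al apfu

Na2O (M=61.979): mol = 0.12262; Na = 0.24524, O = 0.12262.
K2O (M=94.195): mol = 0.06295; K = 0.12590, O = 0.06295.
Al2O3 (M=101.961): mol = 0.18566; Al = 0.37132, O = 0.55698.
SiO2 (M=60.083): mol = 1.12228; Si = 1.12228, O = 2.24456.
ΣO = 2.98711; factor = 8/ΣO = 2.67817.
Al apfu = 0.37132 × 2.67817 = 0.994.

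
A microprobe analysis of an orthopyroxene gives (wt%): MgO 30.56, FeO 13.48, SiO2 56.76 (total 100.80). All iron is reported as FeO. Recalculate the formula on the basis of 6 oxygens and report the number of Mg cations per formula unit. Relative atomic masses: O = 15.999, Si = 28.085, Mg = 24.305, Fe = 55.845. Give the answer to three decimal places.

30.56 wt% MgO ÷ 40.304 g/mol = 0.75824 mol, giving 0.75824 Mg and 0.75824 O.
13.48 wt% FeO ÷ 71.844 g/mol = 0.18763 mol, giving 0.18763 Fe and 0.18763 O.
56.76 wt% SiO2 ÷ 60.083 g/mol = 0.94469 mol, giving 0.94469 Si and 1.88938 O.
Oxygen sums to 2.83525; scaling by 6/2.83525 = 2.11622 puts the formula on 6 O.
Mg: 0.75824 × 2.11622 = 1.605 atoms per formula unit.

1.605 Mg apfu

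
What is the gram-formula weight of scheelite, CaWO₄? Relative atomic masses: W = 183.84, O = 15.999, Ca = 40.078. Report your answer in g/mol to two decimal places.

287.91 g/mol

M = 1(40.078) + 1(183.84) + 4(15.999)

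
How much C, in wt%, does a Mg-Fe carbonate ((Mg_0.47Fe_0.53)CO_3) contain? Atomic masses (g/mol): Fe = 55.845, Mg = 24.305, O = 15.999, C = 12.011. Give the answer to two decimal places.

11.89 wt%

M((Mg_0.47Fe_0.53)CO_3) = 101.029 g/mol.
C contributes 1 × 12.011 = 12.011 g per mole.
12.011/101.029 = 0.1189 → 11.89%.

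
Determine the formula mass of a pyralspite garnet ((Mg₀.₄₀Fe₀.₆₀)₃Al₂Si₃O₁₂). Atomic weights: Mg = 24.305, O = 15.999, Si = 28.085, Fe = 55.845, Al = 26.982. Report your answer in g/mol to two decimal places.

The formula mass is the sum 1.20*24.305 + 1.80*55.845 + 2*26.982 + 3*28.085 + 12*15.999.

459.89 g/mol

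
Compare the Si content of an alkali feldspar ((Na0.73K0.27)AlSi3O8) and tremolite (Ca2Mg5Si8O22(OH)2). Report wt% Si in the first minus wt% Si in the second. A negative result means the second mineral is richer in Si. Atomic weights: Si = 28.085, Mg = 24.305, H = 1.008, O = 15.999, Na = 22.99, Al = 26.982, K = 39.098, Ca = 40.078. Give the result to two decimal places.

3.95 percentage points

M((Na0.73K0.27)AlSi3O8) = 266.568 g/mol, so wt% Si = 84.255/266.568 × 100 = 31.61%.
M(Ca2Mg5Si8O22(OH)2) = 812.353 g/mol, so wt% Si = 224.680/812.353 × 100 = 27.66%.
31.61 − 27.66 = 3.95 pp.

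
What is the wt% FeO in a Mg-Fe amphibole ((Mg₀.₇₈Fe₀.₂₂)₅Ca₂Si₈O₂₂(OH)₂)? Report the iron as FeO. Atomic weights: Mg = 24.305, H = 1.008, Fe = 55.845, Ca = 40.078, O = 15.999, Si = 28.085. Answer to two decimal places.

Molar mass of (Mg₀.₇₈Fe₀.₂₂)₅Ca₂Si₈O₂₂(OH)₂ = 3.90*24.305 + 1.10*55.845 + 2*40.078 + 8*28.085 + 24*15.999 + 2*1.008 = 847.047 g/mol.
Each formula unit contains 1.10 Fe, equivalent to 1.10/1 = 1.1000 mol FeO.
M(FeO) = 1×55.845 + 1×15.999 = 71.844 g/mol.
Mass of FeO per formula unit = 1.1000 × 71.844 = 79.028 g.
FeO wt% = 79.028 / 847.047 × 100 = 9.33%.

9.33 wt%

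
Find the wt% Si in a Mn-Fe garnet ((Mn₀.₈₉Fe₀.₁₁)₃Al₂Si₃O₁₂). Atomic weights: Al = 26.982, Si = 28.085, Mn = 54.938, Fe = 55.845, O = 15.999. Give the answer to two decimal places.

17.01 mass %

Formula mass = 2.67·54.938 + 0.33·55.845 + 2·26.982 + 3·28.085 + 12·15.999 = 495.320 g/mol, of which 84.255 g is Si.
So Si makes up 84.255/495.320 = 0.1701 of the mass, i.e. 17.01%.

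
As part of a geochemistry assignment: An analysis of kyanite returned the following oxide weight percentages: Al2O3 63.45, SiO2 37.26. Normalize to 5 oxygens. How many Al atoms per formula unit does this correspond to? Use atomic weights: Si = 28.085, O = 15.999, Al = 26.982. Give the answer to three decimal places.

Al2O3 (M=101.961): mol = 0.62230; Al = 1.24460, O = 1.86690.
SiO2 (M=60.083): mol = 0.62014; Si = 0.62014, O = 1.24028.
ΣO = 3.10718; factor = 5/ΣO = 1.60918.
Al apfu = 1.24460 × 1.60918 = 2.003.

2.003 Al apfu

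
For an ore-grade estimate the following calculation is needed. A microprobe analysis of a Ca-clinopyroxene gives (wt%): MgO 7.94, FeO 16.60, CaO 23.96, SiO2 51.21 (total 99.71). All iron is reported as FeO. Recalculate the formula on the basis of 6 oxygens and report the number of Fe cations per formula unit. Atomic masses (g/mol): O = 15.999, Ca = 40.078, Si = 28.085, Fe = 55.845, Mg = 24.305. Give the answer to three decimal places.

0.542 Fe apfu

7.94 wt% MgO ÷ 40.304 g/mol = 0.19700 mol, giving 0.19700 Mg and 0.19700 O.
16.60 wt% FeO ÷ 71.844 g/mol = 0.23106 mol, giving 0.23106 Fe and 0.23106 O.
23.96 wt% CaO ÷ 56.077 g/mol = 0.42727 mol, giving 0.42727 Ca and 0.42727 O.
51.21 wt% SiO2 ÷ 60.083 g/mol = 0.85232 mol, giving 0.85232 Si and 1.70464 O.
Oxygen sums to 2.55997; scaling by 6/2.55997 = 2.34378 puts the formula on 6 O.
Fe: 0.23106 × 2.34378 = 0.542 atoms per formula unit.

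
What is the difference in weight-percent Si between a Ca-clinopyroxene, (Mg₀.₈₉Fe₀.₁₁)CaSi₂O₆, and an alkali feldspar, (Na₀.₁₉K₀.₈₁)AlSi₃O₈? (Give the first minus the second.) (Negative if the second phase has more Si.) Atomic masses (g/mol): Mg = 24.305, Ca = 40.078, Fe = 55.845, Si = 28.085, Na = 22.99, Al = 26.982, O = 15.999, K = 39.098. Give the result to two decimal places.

-5.08 percentage points

Si in (Mg₀.₈₉Fe₀.₁₁)CaSi₂O₆: molar mass 220.016 g/mol; 2×28.085 = 56.170 g → 25.53 wt%.
Si in (Na₀.₁₉K₀.₈₁)AlSi₃O₈: molar mass 275.266 g/mol; 3×28.085 = 84.255 g → 30.61 wt%.
Difference = 25.53 − 30.61 = -5.08 percentage points.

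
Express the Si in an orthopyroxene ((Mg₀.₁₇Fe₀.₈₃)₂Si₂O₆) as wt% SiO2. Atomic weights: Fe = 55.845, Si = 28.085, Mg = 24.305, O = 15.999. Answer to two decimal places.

Molar mass of (Mg₀.₁₇Fe₀.₈₃)₂Si₂O₆ = 0.34*24.305 + 1.66*55.845 + 2*28.085 + 6*15.999 = 253.130 g/mol.
Each formula unit contains 2 Si, equivalent to 2/1 = 2.0000 mol SiO2.
M(SiO2) = 1×28.085 + 2×15.999 = 60.083 g/mol.
Mass of SiO2 per formula unit = 2.0000 × 60.083 = 120.166 g.
SiO2 wt% = 120.166 / 253.130 × 100 = 47.47%.

47.47 wt%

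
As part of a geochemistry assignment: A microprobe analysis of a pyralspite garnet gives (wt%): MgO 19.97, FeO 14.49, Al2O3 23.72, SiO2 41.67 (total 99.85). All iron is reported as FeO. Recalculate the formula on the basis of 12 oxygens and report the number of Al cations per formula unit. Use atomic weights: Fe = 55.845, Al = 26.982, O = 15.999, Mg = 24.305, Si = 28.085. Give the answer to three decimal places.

19.97 wt% MgO ÷ 40.304 g/mol = 0.49548 mol, giving 0.49548 Mg and 0.49548 O.
14.49 wt% FeO ÷ 71.844 g/mol = 0.20169 mol, giving 0.20169 Fe and 0.20169 O.
23.72 wt% Al2O3 ÷ 101.961 g/mol = 0.23264 mol, giving 0.46528 Al and 0.69792 O.
41.67 wt% SiO2 ÷ 60.083 g/mol = 0.69354 mol, giving 0.69354 Si and 1.38708 O.
Oxygen sums to 2.78217; scaling by 12/2.78217 = 4.31318 puts the formula on 12 O.
Al: 0.46528 × 4.31318 = 2.007 atoms per formula unit.

2.007 Al apfu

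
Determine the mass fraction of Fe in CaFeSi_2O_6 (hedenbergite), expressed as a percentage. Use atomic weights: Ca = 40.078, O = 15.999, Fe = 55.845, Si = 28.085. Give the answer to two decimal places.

Molar mass of CaFeSi_2O_6: 1×40.078 + 1×55.845 + 2×28.085 + 6×15.999 = 248.087 g/mol.
Mass of Fe per formula unit: 1 × 55.845 = 55.845 g.
Weight fraction Fe = 55.845 / 248.087 = 0.2251.

22.51 weight percent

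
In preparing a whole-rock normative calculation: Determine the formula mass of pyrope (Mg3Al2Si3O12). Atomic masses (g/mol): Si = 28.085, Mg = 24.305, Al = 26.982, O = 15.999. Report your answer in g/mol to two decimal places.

M = 3×24.305 + 2×26.982 + 3×28.085 + 12×15.999

403.12 g/mol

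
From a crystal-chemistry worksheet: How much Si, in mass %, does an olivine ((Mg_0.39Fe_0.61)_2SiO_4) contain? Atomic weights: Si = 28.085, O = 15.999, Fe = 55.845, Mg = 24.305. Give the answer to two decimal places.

15.68 mass %

Molar mass of (Mg_0.39Fe_0.61)_2SiO_4: 0.78·24.305 + 1.22·55.845 + 1·28.085 + 4·15.999 = 179.170 g/mol.
Mass of Si per formula unit: 1 × 28.085 = 28.085 g.
Weight fraction Si = 28.085 / 179.170 = 0.1568.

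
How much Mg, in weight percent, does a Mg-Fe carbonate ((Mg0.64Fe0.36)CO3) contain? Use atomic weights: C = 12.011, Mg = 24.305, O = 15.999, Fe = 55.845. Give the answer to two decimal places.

16.26 weight percent

Molar mass of (Mg0.64Fe0.36)CO3: 0.64×24.305 + 0.36×55.845 + 1×12.011 + 3×15.999 = 95.667 g/mol.
Mass of Mg per formula unit: 0.64 × 24.305 = 15.555 g.
Weight fraction Mg = 15.555 / 95.667 = 0.1626.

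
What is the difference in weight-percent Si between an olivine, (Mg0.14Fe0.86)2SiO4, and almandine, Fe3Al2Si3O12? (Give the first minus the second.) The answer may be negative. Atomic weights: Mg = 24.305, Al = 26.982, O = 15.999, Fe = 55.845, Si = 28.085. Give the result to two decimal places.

-2.52 percentage points

First mineral: 28.085 g Si in 194.940 g formula = 14.41 wt% Si.
Second mineral: 84.255 g Si in 497.742 g formula = 16.93 wt% Si.
14.41% − 16.93% gives a difference of -2.52 percentage points.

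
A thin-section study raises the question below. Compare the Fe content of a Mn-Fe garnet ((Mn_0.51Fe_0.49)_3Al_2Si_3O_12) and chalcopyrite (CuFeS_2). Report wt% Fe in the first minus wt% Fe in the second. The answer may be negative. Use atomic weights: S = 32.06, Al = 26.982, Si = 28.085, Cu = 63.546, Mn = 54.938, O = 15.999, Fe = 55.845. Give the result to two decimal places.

First mineral: 82.092 g Fe in 496.354 g formula = 16.54 wt% Fe.
Second mineral: 55.845 g Fe in 183.511 g formula = 30.43 wt% Fe.
16.54% − 30.43% gives a difference of -13.89 percentage points.

-13.89 percentage points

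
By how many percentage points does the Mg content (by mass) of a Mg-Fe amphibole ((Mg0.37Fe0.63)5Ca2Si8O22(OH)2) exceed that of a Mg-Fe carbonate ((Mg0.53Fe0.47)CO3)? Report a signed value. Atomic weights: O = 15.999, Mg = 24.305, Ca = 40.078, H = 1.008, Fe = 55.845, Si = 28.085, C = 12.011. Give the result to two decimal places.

-8.06 percentage points

M((Mg0.37Fe0.63)5Ca2Si8O22(OH)2) = 911.704 g/mol, so wt% Mg = 44.964/911.704 × 100 = 4.93%.
M((Mg0.53Fe0.47)CO3) = 99.137 g/mol, so wt% Mg = 12.882/99.137 × 100 = 12.99%.
4.93 − 12.99 = -8.06 pp.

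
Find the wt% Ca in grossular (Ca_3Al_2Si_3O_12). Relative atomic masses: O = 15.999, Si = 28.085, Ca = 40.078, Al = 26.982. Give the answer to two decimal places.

Molar mass of Ca_3Al_2Si_3O_12: 3·40.078 + 2·26.982 + 3·28.085 + 12·15.999 = 450.441 g/mol.
Mass of Ca per formula unit: 3 × 40.078 = 120.234 g.
Weight fraction Ca = 120.234 / 450.441 = 0.2669.

26.69 wt%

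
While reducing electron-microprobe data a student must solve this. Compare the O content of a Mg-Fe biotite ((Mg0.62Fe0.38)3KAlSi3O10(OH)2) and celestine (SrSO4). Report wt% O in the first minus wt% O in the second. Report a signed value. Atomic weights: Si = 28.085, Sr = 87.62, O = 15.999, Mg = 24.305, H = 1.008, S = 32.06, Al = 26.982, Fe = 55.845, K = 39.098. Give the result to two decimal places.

M((Mg0.62Fe0.38)3KAlSi3O10(OH)2) = 453.210 g/mol, so wt% O = 191.988/453.210 × 100 = 42.36%.
M(SrSO4) = 183.676 g/mol, so wt% O = 63.996/183.676 × 100 = 34.84%.
42.36 − 34.84 = 7.52 pp.

7.52 percentage points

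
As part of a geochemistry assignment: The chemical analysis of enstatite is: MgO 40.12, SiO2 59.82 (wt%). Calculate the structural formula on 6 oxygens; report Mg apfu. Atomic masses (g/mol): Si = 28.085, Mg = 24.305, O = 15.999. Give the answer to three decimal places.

2.000 Mg apfu

40.12 wt% MgO ÷ 40.304 g/mol = 0.99543 mol, giving 0.99543 Mg and 0.99543 O.
59.82 wt% SiO2 ÷ 60.083 g/mol = 0.99562 mol, giving 0.99562 Si and 1.99124 O.
Oxygen sums to 2.98667; scaling by 6/2.98667 = 2.00893 puts the formula on 6 O.
Mg: 0.99543 × 2.00893 = 2.000 atoms per formula unit.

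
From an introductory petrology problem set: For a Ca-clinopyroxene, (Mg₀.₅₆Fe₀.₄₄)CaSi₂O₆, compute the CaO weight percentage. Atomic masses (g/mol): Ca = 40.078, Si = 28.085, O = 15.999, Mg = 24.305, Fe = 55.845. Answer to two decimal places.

Formula mass = 230.425 g/mol.
1 Ca → 1.0000 mol CaO per formula unit; M(CaO) = 56.077, so CaO mass = 56.077 g.
56.077/230.425 × 100 = 24.34 wt%.

24.34 wt%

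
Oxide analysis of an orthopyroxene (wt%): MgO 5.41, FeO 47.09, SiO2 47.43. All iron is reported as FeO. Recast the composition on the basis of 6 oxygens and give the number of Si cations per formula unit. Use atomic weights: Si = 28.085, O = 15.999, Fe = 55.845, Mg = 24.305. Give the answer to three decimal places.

MgO: 5.41/40.304 = 0.13423 mol → 0.13423 mol Mg, 0.13423 mol O.
FeO: 47.09/71.844 = 0.65545 mol → 0.65545 mol Fe, 0.65545 mol O.
SiO2: 47.43/60.083 = 0.78941 mol → 0.78941 mol Si, 1.57882 mol O.
Total oxygen = 2.36850 mol. Normalization factor = 6/2.36850 = 2.53325.
Si per 6 O = 0.78941 × 2.53325 = 2.000.

2.000 Si apfu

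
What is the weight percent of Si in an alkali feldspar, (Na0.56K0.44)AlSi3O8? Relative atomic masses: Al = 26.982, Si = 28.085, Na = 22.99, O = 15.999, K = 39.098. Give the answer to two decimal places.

31.29 wt%

Molar mass of (Na0.56K0.44)AlSi3O8: 0.56·22.99 + 0.44·39.098 + 1·26.982 + 3·28.085 + 8·15.999 = 269.307 g/mol.
Mass of Si per formula unit: 3 × 28.085 = 84.255 g.
Weight fraction Si = 84.255 / 269.307 = 0.3129.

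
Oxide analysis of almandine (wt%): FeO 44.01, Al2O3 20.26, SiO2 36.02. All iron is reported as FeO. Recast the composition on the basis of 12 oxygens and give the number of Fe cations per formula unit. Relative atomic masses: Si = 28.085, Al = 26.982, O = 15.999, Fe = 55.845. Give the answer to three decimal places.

FeO (M=71.844): mol = 0.61258; Fe = 0.61258, O = 0.61258.
Al2O3 (M=101.961): mol = 0.19870; Al = 0.39740, O = 0.59610.
SiO2 (M=60.083): mol = 0.59950; Si = 0.59950, O = 1.19900.
ΣO = 2.40768; factor = 12/ΣO = 4.98405.
Fe apfu = 0.61258 × 4.98405 = 3.053.

3.053 Fe apfu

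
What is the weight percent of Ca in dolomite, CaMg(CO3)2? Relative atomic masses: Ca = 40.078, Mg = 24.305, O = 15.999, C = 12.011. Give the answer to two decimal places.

Formula mass = 1·40.078 + 1·24.305 + 2·12.011 + 6·15.999 = 184.399 g/mol, of which 40.078 g is Ca.
So Ca makes up 40.078/184.399 = 0.2173 of the mass, i.e. 21.73%.

21.73 wt%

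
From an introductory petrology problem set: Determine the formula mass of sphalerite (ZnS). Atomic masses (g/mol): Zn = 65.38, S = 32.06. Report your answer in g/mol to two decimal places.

97.44 g/mol

The formula mass is the sum 1×65.38 + 1×32.06.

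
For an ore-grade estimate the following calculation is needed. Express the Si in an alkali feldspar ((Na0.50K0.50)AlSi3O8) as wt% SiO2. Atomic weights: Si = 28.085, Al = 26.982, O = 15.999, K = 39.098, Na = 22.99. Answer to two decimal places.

M((Na0.50K0.50)AlSi3O8) = 270.273 g/mol; M(SiO2) = 60.083 g/mol.
Moles SiO2 per formula unit = 3 Si ÷ 1 = 3.0000.
SiO2 fraction = (3.0000 × 60.083) / 270.273 = 180.249/270.273 = 0.6669.

66.69 wt%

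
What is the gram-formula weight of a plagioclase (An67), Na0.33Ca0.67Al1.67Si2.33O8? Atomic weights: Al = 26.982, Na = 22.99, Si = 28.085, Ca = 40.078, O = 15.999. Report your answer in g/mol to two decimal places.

272.93 g/mol

The formula mass is the sum 0.33·22.99 + 0.67·40.078 + 1.67·26.982 + 2.33·28.085 + 8·15.999.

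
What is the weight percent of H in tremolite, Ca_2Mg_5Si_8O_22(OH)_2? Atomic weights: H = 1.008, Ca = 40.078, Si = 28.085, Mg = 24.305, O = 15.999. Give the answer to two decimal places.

M(Ca_2Mg_5Si_8O_22(OH)_2) = 812.353 g/mol.
H contributes 2 × 1.008 = 2.016 g per mole.
2.016/812.353 = 0.0025 → 0.25%.

0.25 wt%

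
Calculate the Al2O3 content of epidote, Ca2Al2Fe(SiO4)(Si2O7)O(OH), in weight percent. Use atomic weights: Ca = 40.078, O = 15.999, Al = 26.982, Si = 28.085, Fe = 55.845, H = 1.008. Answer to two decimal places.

21.10 wt%

Molar mass of Ca2Al2Fe(SiO4)(Si2O7)O(OH) = 2*40.078 + 2*26.982 + 1*55.845 + 3*28.085 + 13*15.999 + 1*1.008 = 483.215 g/mol.
Each formula unit contains 2 Al, equivalent to 2/2 = 1.0000 mol Al2O3.
M(Al2O3) = 2×26.982 + 3×15.999 = 101.961 g/mol.
Mass of Al2O3 per formula unit = 1.0000 × 101.961 = 101.961 g.
Al2O3 wt% = 101.961 / 483.215 × 100 = 21.10%.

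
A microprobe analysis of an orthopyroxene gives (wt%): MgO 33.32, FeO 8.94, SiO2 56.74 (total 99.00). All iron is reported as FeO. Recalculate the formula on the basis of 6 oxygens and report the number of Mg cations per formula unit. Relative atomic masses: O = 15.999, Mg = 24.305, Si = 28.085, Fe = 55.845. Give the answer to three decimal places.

MgO: 33.32/40.304 = 0.82672 mol → 0.82672 mol Mg, 0.82672 mol O.
FeO: 8.94/71.844 = 0.12444 mol → 0.12444 mol Fe, 0.12444 mol O.
SiO2: 56.74/60.083 = 0.94436 mol → 0.94436 mol Si, 1.88872 mol O.
Total oxygen = 2.83988 mol. Normalization factor = 6/2.83988 = 2.11277.
Mg per 6 O = 0.82672 × 2.11277 = 1.747.

1.747 Mg apfu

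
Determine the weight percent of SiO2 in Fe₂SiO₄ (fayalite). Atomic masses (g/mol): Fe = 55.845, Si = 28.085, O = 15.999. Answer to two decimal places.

29.49 wt%

M(Fe₂SiO₄) = 203.771 g/mol; M(SiO2) = 60.083 g/mol.
Moles SiO2 per formula unit = 1 Si ÷ 1 = 1.0000.
SiO2 fraction = (1.0000 × 60.083) / 203.771 = 60.083/203.771 = 0.2949.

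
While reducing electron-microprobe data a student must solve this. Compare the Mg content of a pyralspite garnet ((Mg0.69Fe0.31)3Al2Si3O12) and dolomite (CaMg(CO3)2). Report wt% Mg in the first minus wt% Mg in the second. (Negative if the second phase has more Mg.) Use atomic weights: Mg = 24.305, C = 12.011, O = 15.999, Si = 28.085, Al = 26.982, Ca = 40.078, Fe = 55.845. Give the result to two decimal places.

M((Mg0.69Fe0.31)3Al2Si3O12) = 432.454 g/mol, so wt% Mg = 50.311/432.454 × 100 = 11.63%.
M(CaMg(CO3)2) = 184.399 g/mol, so wt% Mg = 24.305/184.399 × 100 = 13.18%.
11.63 − 13.18 = -1.55 pp.

-1.55 percentage points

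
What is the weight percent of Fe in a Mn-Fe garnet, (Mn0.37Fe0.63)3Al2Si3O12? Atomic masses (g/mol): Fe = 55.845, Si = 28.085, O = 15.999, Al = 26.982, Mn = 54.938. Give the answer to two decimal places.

Molar mass of (Mn0.37Fe0.63)3Al2Si3O12: 1.11·54.938 + 1.89·55.845 + 2·26.982 + 3·28.085 + 12·15.999 = 496.735 g/mol.
Mass of Fe per formula unit: 1.89 × 55.845 = 105.547 g.
Weight fraction Fe = 105.547 / 496.735 = 0.2125.

21.25 weight percent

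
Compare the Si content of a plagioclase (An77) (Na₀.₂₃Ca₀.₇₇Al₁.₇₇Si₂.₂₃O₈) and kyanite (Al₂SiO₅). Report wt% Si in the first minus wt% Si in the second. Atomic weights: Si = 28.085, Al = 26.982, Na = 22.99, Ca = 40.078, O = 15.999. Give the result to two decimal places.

First mineral: 62.630 g Si in 274.527 g formula = 22.81 wt% Si.
Second mineral: 28.085 g Si in 162.044 g formula = 17.33 wt% Si.
22.81% − 17.33% gives a difference of 5.48 percentage points.

5.48 percentage points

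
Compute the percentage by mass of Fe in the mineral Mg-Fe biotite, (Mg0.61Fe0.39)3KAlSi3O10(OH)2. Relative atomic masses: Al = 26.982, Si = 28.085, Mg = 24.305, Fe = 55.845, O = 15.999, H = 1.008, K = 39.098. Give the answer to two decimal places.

M((Mg0.61Fe0.39)3KAlSi3O10(OH)2) = 454.156 g/mol.
Fe contributes 1.17 × 55.845 = 65.339 g per mole.
65.339/454.156 = 0.1439 → 14.39%.

14.39 mass %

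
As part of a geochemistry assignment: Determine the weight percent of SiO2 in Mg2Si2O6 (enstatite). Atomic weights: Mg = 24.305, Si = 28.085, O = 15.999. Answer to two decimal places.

59.85 wt%

Formula mass = 200.774 g/mol.
2 Si → 2.0000 mol SiO2 per formula unit; M(SiO2) = 60.083, so SiO2 mass = 120.166 g.
120.166/200.774 × 100 = 59.85 wt%.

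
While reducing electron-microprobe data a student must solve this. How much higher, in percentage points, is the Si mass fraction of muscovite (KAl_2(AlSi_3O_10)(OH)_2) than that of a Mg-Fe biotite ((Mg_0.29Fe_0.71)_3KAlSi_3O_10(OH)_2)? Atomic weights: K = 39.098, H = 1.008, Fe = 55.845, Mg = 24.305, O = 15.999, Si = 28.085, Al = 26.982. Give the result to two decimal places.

3.76 percentage points

M(KAl_2(AlSi_3O_10)(OH)_2) = 398.303 g/mol, so wt% Si = 84.255/398.303 × 100 = 21.15%.
M((Mg_0.29Fe_0.71)_3KAlSi_3O_10(OH)_2) = 484.434 g/mol, so wt% Si = 84.255/484.434 × 100 = 17.39%.
21.15 − 17.39 = 3.76 pp.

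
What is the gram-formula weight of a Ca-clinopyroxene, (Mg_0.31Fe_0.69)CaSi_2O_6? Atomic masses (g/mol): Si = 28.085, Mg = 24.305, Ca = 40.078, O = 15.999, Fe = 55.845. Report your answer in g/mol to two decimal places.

M = 0.31×24.305 + 0.69×55.845 + 1×40.078 + 2×28.085 + 6×15.999

238.31 g/mol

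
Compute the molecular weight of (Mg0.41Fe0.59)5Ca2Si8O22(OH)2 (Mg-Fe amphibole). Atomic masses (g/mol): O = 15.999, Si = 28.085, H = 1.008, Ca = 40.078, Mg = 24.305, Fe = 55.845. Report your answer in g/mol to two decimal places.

M = 2.05*24.305 + 2.95*55.845 + 2*40.078 + 8*28.085 + 24*15.999 + 2*1.008

905.40 g/mol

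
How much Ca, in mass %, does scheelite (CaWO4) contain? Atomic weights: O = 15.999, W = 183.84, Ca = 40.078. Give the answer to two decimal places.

13.92 mass %

Molar mass of CaWO4: 1×40.078 + 1×183.84 + 4×15.999 = 287.914 g/mol.
Mass of Ca per formula unit: 1 × 40.078 = 40.078 g.
Weight fraction Ca = 40.078 / 287.914 = 0.1392.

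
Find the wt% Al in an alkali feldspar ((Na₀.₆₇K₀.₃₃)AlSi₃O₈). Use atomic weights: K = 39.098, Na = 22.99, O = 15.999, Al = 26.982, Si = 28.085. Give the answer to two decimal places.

10.09 mass %

Molar mass of (Na₀.₆₇K₀.₃₃)AlSi₃O₈: 0.67×22.99 + 0.33×39.098 + 1×26.982 + 3×28.085 + 8×15.999 = 267.535 g/mol.
Mass of Al per formula unit: 1 × 26.982 = 26.982 g.
Weight fraction Al = 26.982 / 267.535 = 0.1009.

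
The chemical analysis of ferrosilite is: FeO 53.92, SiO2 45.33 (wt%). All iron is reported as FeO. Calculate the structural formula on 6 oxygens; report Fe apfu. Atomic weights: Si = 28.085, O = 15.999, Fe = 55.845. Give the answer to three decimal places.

1.993 Fe apfu

53.92 wt% FeO ÷ 71.844 g/mol = 0.75052 mol, giving 0.75052 Fe and 0.75052 O.
45.33 wt% SiO2 ÷ 60.083 g/mol = 0.75446 mol, giving 0.75446 Si and 1.50892 O.
Oxygen sums to 2.25944; scaling by 6/2.25944 = 2.65553 puts the formula on 6 O.
Fe: 0.75052 × 2.65553 = 1.993 atoms per formula unit.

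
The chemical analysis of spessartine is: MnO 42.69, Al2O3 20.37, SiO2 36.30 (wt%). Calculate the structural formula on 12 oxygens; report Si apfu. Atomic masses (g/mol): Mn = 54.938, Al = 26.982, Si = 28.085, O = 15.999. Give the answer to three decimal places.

3.009 Si apfu

MnO (M=70.937): mol = 0.60180; Mn = 0.60180, O = 0.60180.
Al2O3 (M=101.961): mol = 0.19978; Al = 0.39956, O = 0.59934.
SiO2 (M=60.083): mol = 0.60416; Si = 0.60416, O = 1.20832.
ΣO = 2.40946; factor = 12/ΣO = 4.98037.
Si apfu = 0.60416 × 4.98037 = 3.009.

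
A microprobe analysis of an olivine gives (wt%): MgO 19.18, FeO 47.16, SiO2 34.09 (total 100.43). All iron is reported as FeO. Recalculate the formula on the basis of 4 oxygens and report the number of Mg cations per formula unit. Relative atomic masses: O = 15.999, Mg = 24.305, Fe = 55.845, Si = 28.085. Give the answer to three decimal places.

0.840 Mg apfu

19.18 wt% MgO ÷ 40.304 g/mol = 0.47588 mol, giving 0.47588 Mg and 0.47588 O.
47.16 wt% FeO ÷ 71.844 g/mol = 0.65642 mol, giving 0.65642 Fe and 0.65642 O.
34.09 wt% SiO2 ÷ 60.083 g/mol = 0.56738 mol, giving 0.56738 Si and 1.13476 O.
Oxygen sums to 2.26706; scaling by 4/2.26706 = 1.76440 puts the formula on 4 O.
Mg: 0.47588 × 1.76440 = 0.840 atoms per formula unit.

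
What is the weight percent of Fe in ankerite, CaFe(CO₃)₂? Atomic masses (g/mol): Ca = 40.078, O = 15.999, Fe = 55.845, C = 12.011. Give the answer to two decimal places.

25.86 weight percent

Formula mass = 1·40.078 + 1·55.845 + 2·12.011 + 6·15.999 = 215.939 g/mol, of which 55.845 g is Fe.
So Fe makes up 55.845/215.939 = 0.2586 of the mass, i.e. 25.86%.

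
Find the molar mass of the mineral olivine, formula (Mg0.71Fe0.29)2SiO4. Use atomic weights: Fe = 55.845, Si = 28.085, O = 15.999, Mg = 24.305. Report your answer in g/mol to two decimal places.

Mg: 1.42 × 24.305 = 34.5131
Fe: 0.58 × 55.845 = 32.3901
Si: 1 × 28.085 = 28.0850
O: 4 × 15.999 = 63.9960
Summing the contributions gives the formula mass.

158.98 g/mol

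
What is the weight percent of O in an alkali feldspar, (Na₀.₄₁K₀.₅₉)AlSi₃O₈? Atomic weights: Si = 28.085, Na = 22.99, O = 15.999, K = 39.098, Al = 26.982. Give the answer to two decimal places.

Molar mass of (Na₀.₄₁K₀.₅₉)AlSi₃O₈: 0.41×22.99 + 0.59×39.098 + 1×26.982 + 3×28.085 + 8×15.999 = 271.723 g/mol.
Mass of O per formula unit: 8 × 15.999 = 127.992 g.
Weight fraction O = 127.992 / 271.723 = 0.4710.

47.10 wt%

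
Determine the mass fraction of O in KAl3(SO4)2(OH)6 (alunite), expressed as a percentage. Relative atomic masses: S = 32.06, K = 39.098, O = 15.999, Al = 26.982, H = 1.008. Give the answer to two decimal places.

Molar mass of KAl3(SO4)2(OH)6: 1×39.098 + 3×26.982 + 2×32.06 + 14×15.999 + 6×1.008 = 414.198 g/mol.
Mass of O per formula unit: 14 × 15.999 = 223.986 g.
Weight fraction O = 223.986 / 414.198 = 0.5408.

54.08 mass %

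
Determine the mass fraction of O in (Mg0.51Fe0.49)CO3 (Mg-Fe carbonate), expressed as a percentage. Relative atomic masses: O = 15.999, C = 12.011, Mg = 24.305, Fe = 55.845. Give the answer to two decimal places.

Formula mass = 0.51·24.305 + 0.49·55.845 + 1·12.011 + 3·15.999 = 99.768 g/mol, of which 47.997 g is O.
So O makes up 47.997/99.768 = 0.4811 of the mass, i.e. 48.11%.

48.11 wt%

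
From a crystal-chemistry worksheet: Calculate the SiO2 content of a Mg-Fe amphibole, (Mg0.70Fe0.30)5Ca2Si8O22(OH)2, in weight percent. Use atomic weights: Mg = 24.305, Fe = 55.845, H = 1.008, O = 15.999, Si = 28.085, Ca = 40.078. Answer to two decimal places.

Molar mass of (Mg0.70Fe0.30)5Ca2Si8O22(OH)2 = 3.50·24.305 + 1.50·55.845 + 2·40.078 + 8·28.085 + 24·15.999 + 2·1.008 = 859.663 g/mol.
Each formula unit contains 8 Si, equivalent to 8/1 = 8.0000 mol SiO2.
M(SiO2) = 1×28.085 + 2×15.999 = 60.083 g/mol.
Mass of SiO2 per formula unit = 8.0000 × 60.083 = 480.664 g.
SiO2 wt% = 480.664 / 859.663 × 100 = 55.91%.

55.91 wt%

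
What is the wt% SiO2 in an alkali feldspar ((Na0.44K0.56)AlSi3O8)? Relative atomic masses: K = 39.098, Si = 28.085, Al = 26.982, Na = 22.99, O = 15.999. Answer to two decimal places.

Formula mass = 271.239 g/mol.
3 Si → 3.0000 mol SiO2 per formula unit; M(SiO2) = 60.083, so SiO2 mass = 180.249 g.
180.249/271.239 × 100 = 66.45 wt%.

66.45 wt%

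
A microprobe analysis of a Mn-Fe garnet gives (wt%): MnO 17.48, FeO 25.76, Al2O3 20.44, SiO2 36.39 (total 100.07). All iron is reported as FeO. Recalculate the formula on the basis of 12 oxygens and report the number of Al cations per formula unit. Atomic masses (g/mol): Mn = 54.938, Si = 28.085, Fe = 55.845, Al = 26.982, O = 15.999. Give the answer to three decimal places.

1.990 Al apfu

MnO (M=70.937): mol = 0.24642; Mn = 0.24642, O = 0.24642.
FeO (M=71.844): mol = 0.35855; Fe = 0.35855, O = 0.35855.
Al2O3 (M=101.961): mol = 0.20047; Al = 0.40094, O = 0.60141.
SiO2 (M=60.083): mol = 0.60566; Si = 0.60566, O = 1.21132.
ΣO = 2.41770; factor = 12/ΣO = 4.96339.
Al apfu = 0.40094 × 4.96339 = 1.990.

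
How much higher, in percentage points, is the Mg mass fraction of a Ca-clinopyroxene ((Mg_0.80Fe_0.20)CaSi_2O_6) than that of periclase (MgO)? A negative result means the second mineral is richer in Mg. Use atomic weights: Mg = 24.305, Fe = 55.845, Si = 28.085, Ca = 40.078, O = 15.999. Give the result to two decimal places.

-51.58 percentage points

M((Mg_0.80Fe_0.20)CaSi_2O_6) = 222.855 g/mol, so wt% Mg = 19.444/222.855 × 100 = 8.72%.
M(MgO) = 40.304 g/mol, so wt% Mg = 24.305/40.304 × 100 = 60.30%.
8.72 − 60.30 = -51.58 pp.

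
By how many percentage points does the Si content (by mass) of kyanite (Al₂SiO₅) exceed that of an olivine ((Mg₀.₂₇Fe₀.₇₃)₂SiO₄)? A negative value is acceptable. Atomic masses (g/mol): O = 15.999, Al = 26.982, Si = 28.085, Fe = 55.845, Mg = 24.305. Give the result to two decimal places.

First mineral: 28.085 g Si in 162.044 g formula = 17.33 wt% Si.
Second mineral: 28.085 g Si in 186.739 g formula = 15.04 wt% Si.
17.33% − 15.04% gives a difference of 2.29 percentage points.

2.29 percentage points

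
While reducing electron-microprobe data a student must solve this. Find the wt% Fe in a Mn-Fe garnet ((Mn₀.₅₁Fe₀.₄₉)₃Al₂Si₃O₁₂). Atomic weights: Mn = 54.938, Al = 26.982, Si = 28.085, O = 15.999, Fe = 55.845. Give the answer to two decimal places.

Molar mass of (Mn₀.₅₁Fe₀.₄₉)₃Al₂Si₃O₁₂: 1.53·54.938 + 1.47·55.845 + 2·26.982 + 3·28.085 + 12·15.999 = 496.354 g/mol.
Mass of Fe per formula unit: 1.47 × 55.845 = 82.092 g.
Weight fraction Fe = 82.092 / 496.354 = 0.1654.

16.54 mass %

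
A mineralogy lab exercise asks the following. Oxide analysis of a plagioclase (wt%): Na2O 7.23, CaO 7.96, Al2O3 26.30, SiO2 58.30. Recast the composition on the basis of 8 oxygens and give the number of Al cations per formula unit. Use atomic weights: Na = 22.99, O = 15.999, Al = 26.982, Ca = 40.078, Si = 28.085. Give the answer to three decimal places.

1.388 Al apfu

Na2O: 7.23/61.979 = 0.11665 mol → 0.23330 mol Na, 0.11665 mol O.
CaO: 7.96/56.077 = 0.14195 mol → 0.14195 mol Ca, 0.14195 mol O.
Al2O3: 26.30/101.961 = 0.25794 mol → 0.51588 mol Al, 0.77382 mol O.
SiO2: 58.30/60.083 = 0.97032 mol → 0.97032 mol Si, 1.94064 mol O.
Total oxygen = 2.97306 mol. Normalization factor = 8/2.97306 = 2.69083.
Al per 8 O = 0.51588 × 2.69083 = 1.388.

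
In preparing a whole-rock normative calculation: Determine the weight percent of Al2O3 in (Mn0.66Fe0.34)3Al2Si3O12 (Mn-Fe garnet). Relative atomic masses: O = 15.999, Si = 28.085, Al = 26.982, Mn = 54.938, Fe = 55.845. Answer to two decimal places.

20.56 wt%

Formula mass = 495.946 g/mol.
2 Al → 1.0000 mol Al2O3 per formula unit; M(Al2O3) = 101.961, so Al2O3 mass = 101.961 g.
101.961/495.946 × 100 = 20.56 wt%.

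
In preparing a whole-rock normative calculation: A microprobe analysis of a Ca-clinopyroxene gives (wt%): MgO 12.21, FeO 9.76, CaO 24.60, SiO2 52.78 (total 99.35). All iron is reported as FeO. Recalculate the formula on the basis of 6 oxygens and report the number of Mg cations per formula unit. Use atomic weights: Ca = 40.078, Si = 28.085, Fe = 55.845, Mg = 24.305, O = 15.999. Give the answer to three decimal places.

0.690 Mg apfu

12.21 wt% MgO ÷ 40.304 g/mol = 0.30295 mol, giving 0.30295 Mg and 0.30295 O.
9.76 wt% FeO ÷ 71.844 g/mol = 0.13585 mol, giving 0.13585 Fe and 0.13585 O.
24.60 wt% CaO ÷ 56.077 g/mol = 0.43868 mol, giving 0.43868 Ca and 0.43868 O.
52.78 wt% SiO2 ÷ 60.083 g/mol = 0.87845 mol, giving 0.87845 Si and 1.75690 O.
Oxygen sums to 2.63438; scaling by 6/2.63438 = 2.27758 puts the formula on 6 O.
Mg: 0.30295 × 2.27758 = 0.690 atoms per formula unit.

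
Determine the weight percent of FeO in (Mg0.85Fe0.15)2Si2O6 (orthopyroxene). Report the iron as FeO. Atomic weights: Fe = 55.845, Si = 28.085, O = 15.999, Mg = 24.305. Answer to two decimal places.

10.25 wt%

Molar mass of (Mg0.85Fe0.15)2Si2O6 = 1.70*24.305 + 0.30*55.845 + 2*28.085 + 6*15.999 = 210.236 g/mol.
Each formula unit contains 0.30 Fe, equivalent to 0.30/1 = 0.3000 mol FeO.
M(FeO) = 1×55.845 + 1×15.999 = 71.844 g/mol.
Mass of FeO per formula unit = 0.3000 × 71.844 = 21.553 g.
FeO wt% = 21.553 / 210.236 × 100 = 10.25%.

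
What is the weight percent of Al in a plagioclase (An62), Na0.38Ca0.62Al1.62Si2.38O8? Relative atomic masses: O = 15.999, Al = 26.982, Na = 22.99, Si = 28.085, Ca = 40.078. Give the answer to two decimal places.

M(Na0.38Ca0.62Al1.62Si2.38O8) = 272.130 g/mol.
Al contributes 1.62 × 26.982 = 43.711 g per mole.
43.711/272.130 = 0.1606 → 16.06%.

16.06 weight percent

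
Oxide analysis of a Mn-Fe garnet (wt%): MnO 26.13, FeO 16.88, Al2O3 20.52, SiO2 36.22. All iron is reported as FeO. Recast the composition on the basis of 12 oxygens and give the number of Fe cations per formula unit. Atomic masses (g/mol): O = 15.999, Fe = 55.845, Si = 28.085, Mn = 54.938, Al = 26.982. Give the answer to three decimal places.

1.169 Fe apfu

MnO: 26.13/70.937 = 0.36836 mol → 0.36836 mol Mn, 0.36836 mol O.
FeO: 16.88/71.844 = 0.23495 mol → 0.23495 mol Fe, 0.23495 mol O.
Al2O3: 20.52/101.961 = 0.20125 mol → 0.40250 mol Al, 0.60375 mol O.
SiO2: 36.22/60.083 = 0.60283 mol → 0.60283 mol Si, 1.20566 mol O.
Total oxygen = 2.41272 mol. Normalization factor = 12/2.41272 = 4.97364.
Fe per 12 O = 0.23495 × 4.97364 = 1.169.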